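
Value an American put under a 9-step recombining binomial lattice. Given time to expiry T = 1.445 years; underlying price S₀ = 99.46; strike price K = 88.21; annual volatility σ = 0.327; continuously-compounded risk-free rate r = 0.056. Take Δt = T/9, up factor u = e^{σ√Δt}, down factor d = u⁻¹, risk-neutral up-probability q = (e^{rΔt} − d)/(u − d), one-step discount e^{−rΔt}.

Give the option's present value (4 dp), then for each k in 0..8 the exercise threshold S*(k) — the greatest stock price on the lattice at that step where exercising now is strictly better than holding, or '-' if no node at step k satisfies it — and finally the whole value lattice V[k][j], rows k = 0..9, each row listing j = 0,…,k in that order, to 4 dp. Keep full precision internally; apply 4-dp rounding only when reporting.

params: Δt=0.16056 u=1.14000 d=0.87719 q=0.50166 e^(-rΔt)=0.99105
t_9 payoffs: 57.6249 48.4617 36.5532 21.0771 0.9643 0.0000 0.0000 0.0000 0.0000 0.0000
t_8: node(8,0) S=34.8670 payoff=53.3430 vs cont=52.5535 → 53.3430 [stop]  node(8,1) S=45.3130 payoff=42.8970 vs cont=42.1074 → 42.8970 [stop]  node(8,2) S=58.8886 payoff=29.3214 vs cont=28.5318 → 29.3214 [stop]  node(8,3) S=76.5315 payoff=11.6785 vs cont=10.8890 → 11.6785 [stop]  node(8,4) S=99.4600 payoff=0.0000 vs cont=0.4762 → 0.4762 [wait]  node(8,5) S=129.2579 payoff=0.0000 vs cont=0.0000 → 0.0000 [wait]  node(8,6) S=167.9831 payoff=0.0000 vs cont=0.0000 → 0.0000 [wait]  node(8,7) S=218.3102 payoff=0.0000 vs cont=0.0000 → 0.0000 [wait]  node(8,8) S=283.7151 payoff=0.0000 vs cont=0.0000 → 0.0000 [wait]  ⇒ S*(8)=76.5315
t_7: node(7,0) S=39.7483 payoff=48.4617 vs cont=47.6721 → 48.4617 [stop]  node(7,1) S=51.6568 payoff=36.5532 vs cont=35.7637 → 36.5532 [stop]  node(7,2) S=67.1329 payoff=21.0771 vs cont=20.2875 → 21.0771 [stop]  node(7,3) S=87.2457 payoff=0.9643 vs cont=6.0046 → 6.0046 [wait]  node(7,4) S=113.3842 payoff=0.0000 vs cont=0.2352 → 0.2352 [wait]  node(7,5) S=147.3538 payoff=0.0000 vs cont=0.0000 → 0.0000 [wait]  node(7,6) S=191.5004 payoff=0.0000 vs cont=0.0000 → 0.0000 [wait]  node(7,7) S=248.8733 payoff=0.0000 vs cont=0.0000 → 0.0000 [wait]  ⇒ S*(7)=67.1329
t_6: node(6,0) S=45.3130 payoff=42.8970 vs cont=42.1074 → 42.8970 [stop]  node(6,1) S=58.8886 payoff=29.3214 vs cont=28.5318 → 29.3214 [stop]  node(6,2) S=76.5315 payoff=11.6785 vs cont=13.3949 → 13.3949 [wait]  node(6,3) S=99.4600 payoff=0.0000 vs cont=3.0825 → 3.0825 [wait]  node(6,4) S=129.2579 payoff=0.0000 vs cont=0.1162 → 0.1162 [wait]  node(6,5) S=167.9831 payoff=0.0000 vs cont=0.0000 → 0.0000 [wait]  node(6,6) S=218.3102 payoff=0.0000 vs cont=0.0000 → 0.0000 [wait]  ⇒ S*(6)=58.8886
t_5: node(5,0) S=51.6568 payoff=36.5532 vs cont=35.7637 → 36.5532 [stop]  node(5,1) S=67.1329 payoff=21.0771 vs cont=21.1408 → 21.1408 [wait]  node(5,2) S=87.2457 payoff=0.9643 vs cont=8.1480 → 8.1480 [wait]  node(5,3) S=113.3842 payoff=0.0000 vs cont=1.5801 → 1.5801 [wait]  node(5,4) S=147.3538 payoff=0.0000 vs cont=0.0574 → 0.0574 [wait]  node(5,5) S=191.5004 payoff=0.0000 vs cont=0.0000 → 0.0000 [wait]  ⇒ S*(5)=51.6568
t_4: node(4,0) S=58.8886 payoff=29.3214 vs cont=28.5635 → 29.3214 [stop]  node(4,1) S=76.5315 payoff=11.6785 vs cont=14.4920 → 14.4920 [wait]  node(4,2) S=99.4600 payoff=0.0000 vs cont=4.8098 → 4.8098 [wait]  node(4,3) S=129.2579 payoff=0.0000 vs cont=0.8089 → 0.8089 [wait]  node(4,4) S=167.9831 payoff=0.0000 vs cont=0.0283 → 0.0283 [wait]  ⇒ S*(4)=58.8886
t_3: node(3,0) S=67.1329 payoff=21.0771 vs cont=21.6863 → 21.6863 [wait]  node(3,1) S=87.2457 payoff=0.9643 vs cont=9.5486 → 9.5486 [wait]  node(3,2) S=113.3842 payoff=0.0000 vs cont=2.7776 → 2.7776 [wait]  node(3,3) S=147.3538 payoff=0.0000 vs cont=0.4136 → 0.4136 [wait]  ⇒ S*(3)=-
t_2: node(2,0) S=76.5315 payoff=11.6785 vs cont=15.4577 → 15.4577 [wait]  node(2,1) S=99.4600 payoff=0.0000 vs cont=6.0968 → 6.0968 [wait]  node(2,2) S=129.2579 payoff=0.0000 vs cont=1.5775 → 1.5775 [wait]  ⇒ S*(2)=-
t_1: node(1,0) S=87.2457 payoff=0.9643 vs cont=10.6654 → 10.6654 [wait]  node(1,1) S=113.3842 payoff=0.0000 vs cont=3.7954 → 3.7954 [wait]  ⇒ S*(1)=-
t_0: node(0,0) S=99.4600 payoff=0.0000 vs cont=7.1544 → 7.1544 [wait]  ⇒ S*(0)=-

price = 7.1544
boundary = - - - - 58.8886 51.6568 58.8886 67.1329 76.5315
tree:
7.1544
10.6654 3.7954
15.4577 6.0968 1.5775
21.6863 9.5486 2.7776 0.4136
29.3214 14.4920 4.8098 0.8089 0.0283
36.5532 21.1408 8.1480 1.5801 0.0574 0.0000
42.8970 29.3214 13.3949 3.0825 0.1162 0.0000 0.0000
48.4617 36.5532 21.0771 6.0046 0.2352 0.0000 0.0000 0.0000
53.3430 42.8970 29.3214 11.6785 0.4762 0.0000 0.0000 0.0000 0.0000
57.6249 48.4617 36.5532 21.0771 0.9643 0.0000 0.0000 0.0000 0.0000 0.0000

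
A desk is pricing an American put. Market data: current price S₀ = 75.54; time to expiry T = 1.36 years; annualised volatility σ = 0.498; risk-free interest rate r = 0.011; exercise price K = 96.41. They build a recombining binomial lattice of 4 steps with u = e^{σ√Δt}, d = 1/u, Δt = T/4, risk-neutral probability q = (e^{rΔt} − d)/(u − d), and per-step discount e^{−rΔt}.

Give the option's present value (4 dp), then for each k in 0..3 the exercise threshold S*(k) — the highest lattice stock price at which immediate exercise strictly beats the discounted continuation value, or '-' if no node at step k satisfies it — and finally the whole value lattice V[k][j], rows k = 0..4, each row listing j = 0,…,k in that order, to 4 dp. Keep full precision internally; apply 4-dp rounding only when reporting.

Δt=0.34000, u=1.33694, d=0.74798, q=0.43427, disc=e^(-rΔt)=0.99627
k=4 terminal: V=max(K-S,0) → 72.7654 54.1475 20.8700 0.0000 0.0000
k=3: j=0 S=31.6114 intr=64.7986 cont=64.4387 V=64.7986[EX]; j=1 S=56.5023 intr=39.9077 cont=39.5478 V=39.9077[EX]; j=2 S=100.9922 intr=0.0000 cont=11.7627 V=11.7627[hold]; j=3 S=180.5137 intr=0.0000 cont=0.0000 V=0.0000[hold]  S*(3)=56.5023
k=2: j=0 S=42.2625 intr=54.1475 cont=53.7876 V=54.1475[EX]; j=1 S=75.5400 intr=20.8700 cont=27.5817 V=27.5817[hold]; j=2 S=135.0203 intr=0.0000 cont=6.6296 V=6.6296[hold]  S*(2)=42.2625
k=1: j=0 S=56.5023 intr=39.9077 cont=42.4517 V=42.4517[hold]; j=1 S=100.9922 intr=0.0000 cont=18.4138 V=18.4138[hold]  S*(1)=-
k=0: j=0 S=75.5400 intr=20.8700 cont=31.8932 V=31.8932[hold]  S*(0)=-

price = 31.8932
boundary = - - 42.2625 56.5023
tree:
31.8932
42.4517 18.4138
54.1475 27.5817 6.6296
64.7986 39.9077 11.7627 0.0000
72.7654 54.1475 20.8700 0.0000 0.0000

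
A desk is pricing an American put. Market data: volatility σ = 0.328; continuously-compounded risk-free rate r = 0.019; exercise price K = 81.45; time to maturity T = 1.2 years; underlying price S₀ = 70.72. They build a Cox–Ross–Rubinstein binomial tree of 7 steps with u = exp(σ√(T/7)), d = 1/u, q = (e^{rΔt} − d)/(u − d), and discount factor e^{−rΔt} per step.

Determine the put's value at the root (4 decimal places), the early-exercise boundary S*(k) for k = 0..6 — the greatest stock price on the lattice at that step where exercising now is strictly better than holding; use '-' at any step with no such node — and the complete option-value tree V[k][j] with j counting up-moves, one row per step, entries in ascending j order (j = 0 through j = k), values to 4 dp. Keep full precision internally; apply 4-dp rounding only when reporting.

params: Δt=0.17143 u=1.14546 d=0.87301 q=0.47808 e^(-rΔt)=0.99675
t_7 payoffs: 54.1170 45.5871 34.3952 19.7105 0.4432 0.0000 0.0000 0.0000
t_6: node(6,0) S=31.3088 payoff=50.1412 vs cont=49.8763 → 50.1412 [stop]  node(6,1) S=41.0795 payoff=40.3705 vs cont=40.1057 → 40.3705 [stop]  node(6,2) S=53.8994 payoff=27.5506 vs cont=27.2858 → 27.5506 [stop]  node(6,3) S=70.7200 payoff=10.7300 vs cont=10.4651 → 10.7300 [stop]  node(6,4) S=92.7899 payoff=0.0000 vs cont=0.2306 → 0.2306 [wait]  node(6,5) S=121.7474 payoff=0.0000 vs cont=0.0000 → 0.0000 [wait]  node(6,6) S=159.7417 payoff=0.0000 vs cont=0.0000 → 0.0000 [wait]  ⇒ S*(6)=70.7200
t_5: node(5,0) S=35.8629 payoff=45.5871 vs cont=45.3222 → 45.5871 [stop]  node(5,1) S=47.0548 payoff=34.3952 vs cont=34.1303 → 34.3952 [stop]  node(5,2) S=61.7395 payoff=19.7105 vs cont=19.4457 → 19.7105 [stop]  node(5,3) S=81.0068 payoff=0.4432 vs cont=5.6919 → 5.6919 [wait]  node(5,4) S=106.2870 payoff=0.0000 vs cont=0.1199 → 0.1199 [wait]  node(5,5) S=139.4565 payoff=0.0000 vs cont=0.0000 → 0.0000 [wait]  ⇒ S*(5)=61.7395
t_4: node(4,0) S=41.0795 payoff=40.3705 vs cont=40.1057 → 40.3705 [stop]  node(4,1) S=53.8994 payoff=27.5506 vs cont=27.2858 → 27.5506 [stop]  node(4,2) S=70.7200 payoff=10.7300 vs cont=12.9663 → 12.9663 [wait]  node(4,3) S=92.7899 payoff=0.0000 vs cont=3.0182 → 3.0182 [wait]  node(4,4) S=121.7474 payoff=0.0000 vs cont=0.0624 → 0.0624 [wait]  ⇒ S*(4)=53.8994
t_3: node(3,0) S=47.0548 payoff=34.3952 vs cont=34.1303 → 34.3952 [stop]  node(3,1) S=61.7395 payoff=19.7105 vs cont=20.5113 → 20.5113 [wait]  node(3,2) S=81.0068 payoff=0.4432 vs cont=8.1837 → 8.1837 [wait]  node(3,3) S=106.2870 payoff=0.0000 vs cont=1.5999 → 1.5999 [wait]  ⇒ S*(3)=47.0548
t_2: node(2,0) S=53.8994 payoff=27.5506 vs cont=27.6674 → 27.6674 [wait]  node(2,1) S=70.7200 payoff=10.7300 vs cont=14.5702 → 14.5702 [wait]  node(2,2) S=92.7899 payoff=0.0000 vs cont=5.0197 → 5.0197 [wait]  ⇒ S*(2)=-
t_1: node(1,0) S=61.7395 payoff=19.7105 vs cont=21.3363 → 21.3363 [wait]  node(1,1) S=81.0068 payoff=0.4432 vs cont=9.9718 → 9.9718 [wait]  ⇒ S*(1)=-
t_0: node(0,0) S=70.7200 payoff=10.7300 vs cont=15.8515 → 15.8515 [wait]  ⇒ S*(0)=-

price = 15.8515
boundary = - - - 47.0548 53.8994 61.7395 70.7200
tree:
15.8515
21.3363 9.9718
27.6674 14.5702 5.0197
34.3952 20.5113 8.1837 1.5999
40.3705 27.5506 12.9663 3.0182 0.0624
45.5871 34.3952 19.7105 5.6919 0.1199 0.0000
50.1412 40.3705 27.5506 10.7300 0.2306 0.0000 0.0000
54.1170 45.5871 34.3952 19.7105 0.4432 0.0000 0.0000 0.0000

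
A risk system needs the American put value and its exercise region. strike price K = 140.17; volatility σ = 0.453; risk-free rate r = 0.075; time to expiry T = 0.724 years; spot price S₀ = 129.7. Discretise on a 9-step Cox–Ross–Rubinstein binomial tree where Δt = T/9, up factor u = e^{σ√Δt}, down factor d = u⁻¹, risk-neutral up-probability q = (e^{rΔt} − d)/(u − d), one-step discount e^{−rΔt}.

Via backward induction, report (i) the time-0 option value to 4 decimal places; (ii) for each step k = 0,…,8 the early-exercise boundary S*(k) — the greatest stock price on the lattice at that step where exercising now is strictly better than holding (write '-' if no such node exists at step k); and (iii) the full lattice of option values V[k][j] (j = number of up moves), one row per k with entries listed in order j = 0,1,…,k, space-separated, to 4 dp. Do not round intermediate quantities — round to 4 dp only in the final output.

price = 22.7898
boundary = - - - 88.2148 77.5786 88.2148 100.3092 88.2148 100.3092
tree:
22.7898
30.9416 14.6336
40.7560 21.1650 8.0541
51.9552 29.6671 12.6262 3.4214
62.5914 40.0934 19.2416 5.9350 0.8620
71.9452 51.9552 28.3105 10.0925 1.7052 0.0000
80.1712 62.5914 39.8608 16.7051 3.3730 0.0000 0.0000
87.4053 71.9452 51.9552 26.5977 6.6723 0.0000 0.0000 0.0000
93.7672 80.1712 62.5914 39.8608 13.1985 0.0000 0.0000 0.0000 0.0000
99.3621 87.4053 71.9452 51.9552 26.1081 0.0000 0.0000 0.0000 0.0000 0.0000

Δt=0.08044, u=1.13710, d=0.87943, q=0.49141, disc=e^(-rΔt)=0.99398
k=9 terminal: V=max(K-S,0) → 99.3621 87.4053 71.9452 51.9552 26.1081 0.0000 0.0000 0.0000 0.0000 0.0000
k=8: j=0 S=46.4028 intr=93.7672 cont=92.9241 V=93.7672[EX]; j=1 S=59.9988 intr=80.1712 cont=79.3280 V=80.1712[EX]; j=2 S=77.5786 intr=62.5914 cont=61.7483 V=62.5914[EX]; j=3 S=100.3092 intr=39.8608 cont=39.0176 V=39.8608[EX]; j=4 S=129.7000 intr=10.4700 cont=13.1985 V=13.1985[hold]; j=5 S=167.7023 intr=0.0000 cont=0.0000 V=0.0000[hold]; j=6 S=216.8393 intr=0.0000 cont=0.0000 V=0.0000[hold]; j=7 S=280.3736 intr=0.0000 cont=0.0000 V=0.0000[hold]; j=8 S=362.5235 intr=0.0000 cont=0.0000 V=0.0000[hold]  S*(8)=100.3092
k=7: j=0 S=52.7647 intr=87.4053 cont=86.5622 V=87.4053[EX]; j=1 S=68.2248 intr=71.9452 cont=71.1020 V=71.9452[EX]; j=2 S=88.2148 intr=51.9552 cont=51.1121 V=51.9552[EX]; j=3 S=114.0619 intr=26.1081 cont=26.5977 V=26.5977[hold]; j=4 S=147.4822 intr=0.0000 cont=6.6723 V=6.6723[hold]; j=5 S=190.6947 intr=0.0000 cont=0.0000 V=0.0000[hold]; j=6 S=246.5685 intr=0.0000 cont=0.0000 V=0.0000[hold]; j=7 S=318.8135 intr=0.0000 cont=0.0000 V=0.0000[hold]  S*(7)=88.2148
k=6: j=0 S=59.9988 intr=80.1712 cont=79.3280 V=80.1712[EX]; j=1 S=77.5786 intr=62.5914 cont=61.7483 V=62.5914[EX]; j=2 S=100.3092 intr=39.8608 cont=39.2568 V=39.8608[EX]; j=3 S=129.7000 intr=10.4700 cont=16.7051 V=16.7051[hold]; j=4 S=167.7023 intr=0.0000 cont=3.3730 V=3.3730[hold]; j=5 S=216.8393 intr=0.0000 cont=0.0000 V=0.0000[hold]; j=6 S=280.3736 intr=0.0000 cont=0.0000 V=0.0000[hold]  S*(6)=100.3092
k=5: j=0 S=68.2248 intr=71.9452 cont=71.1020 V=71.9452[EX]; j=1 S=88.2148 intr=51.9552 cont=51.1121 V=51.9552[EX]; j=2 S=114.0619 intr=26.1081 cont=28.3105 V=28.3105[hold]; j=3 S=147.4822 intr=0.0000 cont=10.0925 V=10.0925[hold]; j=4 S=190.6947 intr=0.0000 cont=1.7052 V=1.7052[hold]; j=5 S=246.5685 intr=0.0000 cont=0.0000 V=0.0000[hold]  S*(5)=88.2148
k=4: j=0 S=77.5786 intr=62.5914 cont=61.7483 V=62.5914[EX]; j=1 S=100.3092 intr=39.8608 cont=40.0934 V=40.0934[hold]; j=2 S=129.7000 intr=10.4700 cont=19.2416 V=19.2416[hold]; j=3 S=167.7023 intr=0.0000 cont=5.9350 V=5.9350[hold]; j=4 S=216.8393 intr=0.0000 cont=0.8620 V=0.8620[hold]  S*(4)=77.5786
k=3: j=0 S=88.2148 intr=51.9552 cont=51.2257 V=51.9552[EX]; j=1 S=114.0619 intr=26.1081 cont=29.6671 V=29.6671[hold]; j=2 S=147.4822 intr=0.0000 cont=12.6262 V=12.6262[hold]; j=3 S=190.6947 intr=0.0000 cont=3.4214 V=3.4214[hold]  S*(3)=88.2148
k=2: j=0 S=100.3092 intr=39.8608 cont=40.7560 V=40.7560[hold]; j=1 S=129.7000 intr=10.4700 cont=21.1650 V=21.1650[hold]; j=2 S=167.7023 intr=0.0000 cont=8.0541 V=8.0541[hold]  S*(2)=-
k=1: j=0 S=114.0619 intr=26.1081 cont=30.9416 V=30.9416[hold]; j=1 S=147.4822 intr=0.0000 cont=14.6336 V=14.6336[hold]  S*(1)=-
k=0: j=0 S=129.7000 intr=10.4700 cont=22.7898 V=22.7898[hold]  S*(0)=-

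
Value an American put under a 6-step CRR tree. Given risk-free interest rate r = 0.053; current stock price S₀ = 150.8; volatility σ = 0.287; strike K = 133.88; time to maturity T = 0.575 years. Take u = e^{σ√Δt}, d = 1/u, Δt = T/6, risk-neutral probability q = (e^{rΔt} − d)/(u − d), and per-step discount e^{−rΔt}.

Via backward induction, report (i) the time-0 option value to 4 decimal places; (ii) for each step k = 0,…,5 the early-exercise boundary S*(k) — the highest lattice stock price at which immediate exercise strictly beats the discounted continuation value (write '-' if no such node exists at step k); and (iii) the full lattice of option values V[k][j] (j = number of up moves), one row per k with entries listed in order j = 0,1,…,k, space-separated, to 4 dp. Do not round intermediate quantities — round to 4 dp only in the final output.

Δt=0.09583  u=1.09291  d=0.91499  q=0.50642  discount=0.99493
step 6 (expiry): payoffs max(K−S,0) = 45.3912 28.1838 7.6303 0.0000 0.0000 0.0000 0.0000
step 5: (k=5,j=0): S=96.7105, (K−S)⁺=37.1695, hold=36.4912 ⇒ V=37.1695 exercise | (k=5,j=1): S=115.5167, (K−S)⁺=18.3633, hold=17.6850 ⇒ V=18.3633 exercise | (k=5,j=2): S=137.9799, (K−S)⁺=0.0000, hold=3.7471 ⇒ V=3.7471 continue | (k=5,j=3): S=164.8113, (K−S)⁺=0.0000, hold=0.0000 ⇒ V=0.0000 continue | (k=5,j=4): S=196.8602, (K−S)⁺=0.0000, hold=0.0000 ⇒ V=0.0000 continue | (k=5,j=5): S=235.1413, (K−S)⁺=0.0000, hold=0.0000 ⇒ V=0.0000 continue  boundary S*=115.5167
step 4: (k=4,j=0): S=105.6962, (K−S)⁺=28.1838, hold=27.5056 ⇒ V=28.1838 exercise | (k=4,j=1): S=126.2497, (K−S)⁺=7.6303, hold=10.9058 ⇒ V=10.9058 continue | (k=4,j=2): S=150.8000, (K−S)⁺=0.0000, hold=1.8401 ⇒ V=1.8401 continue | (k=4,j=3): S=180.1243, (K−S)⁺=0.0000, hold=0.0000 ⇒ V=0.0000 continue | (k=4,j=4): S=215.1511, (K−S)⁺=0.0000, hold=0.0000 ⇒ V=0.0000 continue  boundary S*=105.6962
step 3: (k=3,j=0): S=115.5167, (K−S)⁺=18.3633, hold=19.3354 ⇒ V=19.3354 continue | (k=3,j=1): S=137.9799, (K−S)⁺=0.0000, hold=6.2827 ⇒ V=6.2827 continue | (k=3,j=2): S=164.8113, (K−S)⁺=0.0000, hold=0.9036 ⇒ V=0.9036 continue | (k=3,j=3): S=196.8602, (K−S)⁺=0.0000, hold=0.0000 ⇒ V=0.0000 continue  boundary S*=-
step 2: (k=2,j=0): S=126.2497, (K−S)⁺=7.6303, hold=12.6608 ⇒ V=12.6608 continue | (k=2,j=1): S=150.8000, (K−S)⁺=0.0000, hold=3.5406 ⇒ V=3.5406 continue | (k=2,j=2): S=180.1243, (K−S)⁺=0.0000, hold=0.4438 ⇒ V=0.4438 continue  boundary S*=-
step 1: (k=1,j=0): S=137.9799, (K−S)⁺=0.0000, hold=8.0014 ⇒ V=8.0014 continue | (k=1,j=1): S=164.8113, (K−S)⁺=0.0000, hold=1.9623 ⇒ V=1.9623 continue  boundary S*=-
step 0: (k=0,j=0): S=150.8000, (K−S)⁺=0.0000, hold=4.9180 ⇒ V=4.9180 continue  boundary S*=-

price = 4.9180
boundary = - - - - 105.6962 115.5167
tree:
4.9180
8.0014 1.9623
12.6608 3.5406 0.4438
19.3354 6.2827 0.9036 0.0000
28.1838 10.9058 1.8401 0.0000 0.0000
37.1695 18.3633 3.7471 0.0000 0.0000 0.0000
45.3912 28.1838 7.6303 0.0000 0.0000 0.0000 0.0000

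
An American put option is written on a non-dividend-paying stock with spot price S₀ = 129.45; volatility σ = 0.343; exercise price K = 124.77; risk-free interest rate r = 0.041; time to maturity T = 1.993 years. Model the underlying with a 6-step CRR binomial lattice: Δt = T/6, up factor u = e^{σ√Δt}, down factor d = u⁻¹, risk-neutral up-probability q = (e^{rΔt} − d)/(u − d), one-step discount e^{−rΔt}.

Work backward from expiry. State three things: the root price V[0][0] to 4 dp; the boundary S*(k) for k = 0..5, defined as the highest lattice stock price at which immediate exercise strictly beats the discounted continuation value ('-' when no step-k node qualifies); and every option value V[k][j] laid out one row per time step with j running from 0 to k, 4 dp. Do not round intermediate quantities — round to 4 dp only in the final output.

price = 17.4790
boundary = - - - 71.5389 87.1757 71.5389
tree:
17.4790
26.3937 8.5143
38.3921 14.4091 2.5005
53.2311 23.7325 4.9238 0.0000
66.0631 37.5943 9.6956 0.0000 0.0000
76.5934 53.2311 19.0919 0.0000 0.0000 0.0000
85.2349 66.0631 37.5943 0.0000 0.0000 0.0000 0.0000

Δt=0.33217  u=1.21858  d=0.82063  q=0.48520  discount=0.98647
step 6 (expiry): payoffs max(K−S,0) = 85.2349 66.0631 37.5943 0.0000 0.0000 0.0000 0.0000
step 5: (k=5,j=0): S=48.1766, (K−S)⁺=76.5934, hold=74.9057 ⇒ V=76.5934 exercise | (k=5,j=1): S=71.5389, (K−S)⁺=53.2311, hold=51.5434 ⇒ V=53.2311 exercise | (k=5,j=2): S=106.2304, (K−S)⁺=18.5396, hold=19.0919 ⇒ V=19.0919 continue | (k=5,j=3): S=157.7449, (K−S)⁺=0.0000, hold=0.0000 ⇒ V=0.0000 continue | (k=5,j=4): S=234.2403, (K−S)⁺=0.0000, hold=0.0000 ⇒ V=0.0000 continue | (k=5,j=5): S=347.8308, (K−S)⁺=0.0000, hold=0.0000 ⇒ V=0.0000 continue  boundary S*=71.5389
step 4: (k=4,j=0): S=58.7069, (K−S)⁺=66.0631, hold=64.3754 ⇒ V=66.0631 exercise | (k=4,j=1): S=87.1757, (K−S)⁺=37.5943, hold=36.1709 ⇒ V=37.5943 exercise | (k=4,j=2): S=129.4500, (K−S)⁺=0.0000, hold=9.6956 ⇒ V=9.6956 continue | (k=4,j=3): S=192.2244, (K−S)⁺=0.0000, hold=0.0000 ⇒ V=0.0000 continue | (k=4,j=4): S=285.4400, (K−S)⁺=0.0000, hold=0.0000 ⇒ V=0.0000 continue  boundary S*=87.1757
step 3: (k=3,j=0): S=71.5389, (K−S)⁺=53.2311, hold=51.5434 ⇒ V=53.2311 exercise | (k=3,j=1): S=106.2304, (K−S)⁺=18.5396, hold=23.7325 ⇒ V=23.7325 continue | (k=3,j=2): S=157.7449, (K−S)⁺=0.0000, hold=4.9238 ⇒ V=4.9238 continue | (k=3,j=3): S=234.2403, (K−S)⁺=0.0000, hold=0.0000 ⇒ V=0.0000 continue  boundary S*=71.5389
step 2: (k=2,j=0): S=87.1757, (K−S)⁺=37.5943, hold=38.3921 ⇒ V=38.3921 continue | (k=2,j=1): S=129.4500, (K−S)⁺=0.0000, hold=14.4091 ⇒ V=14.4091 continue | (k=2,j=2): S=192.2244, (K−S)⁺=0.0000, hold=2.5005 ⇒ V=2.5005 continue  boundary S*=-
step 1: (k=1,j=0): S=106.2304, (K−S)⁺=18.5396, hold=26.3937 ⇒ V=26.3937 continue | (k=1,j=1): S=157.7449, (K−S)⁺=0.0000, hold=8.5143 ⇒ V=8.5143 continue  boundary S*=-
step 0: (k=0,j=0): S=129.4500, (K−S)⁺=0.0000, hold=17.4790 ⇒ V=17.4790 continue  boundary S*=-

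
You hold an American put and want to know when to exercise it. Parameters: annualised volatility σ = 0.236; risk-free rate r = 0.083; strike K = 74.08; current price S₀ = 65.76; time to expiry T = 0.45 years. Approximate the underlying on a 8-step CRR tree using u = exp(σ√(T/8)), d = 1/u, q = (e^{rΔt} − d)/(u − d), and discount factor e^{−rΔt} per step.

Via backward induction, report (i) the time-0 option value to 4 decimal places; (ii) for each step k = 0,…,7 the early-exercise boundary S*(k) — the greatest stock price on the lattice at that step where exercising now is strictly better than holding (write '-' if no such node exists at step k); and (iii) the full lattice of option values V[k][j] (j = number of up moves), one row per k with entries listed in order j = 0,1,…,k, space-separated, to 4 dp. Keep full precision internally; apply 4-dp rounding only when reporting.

price = 8.6415
boundary = - 62.1804 58.7956 62.1804 65.7600 62.1804 65.7600 69.5457
tree:
8.6415
11.8996 5.8031
15.2844 8.4717 3.4671
18.4849 11.8996 5.4799 1.6971
21.5112 15.2844 8.3200 2.9874 0.5576
24.3728 18.4849 11.8996 5.0989 1.1248 0.0551
27.0786 21.5112 15.2844 8.3200 2.2622 0.1172 0.0000
29.6371 24.3728 18.4849 11.8996 4.5343 0.2494 0.0000 0.0000
32.0563 27.0786 21.5112 15.2844 8.3200 0.5307 0.0000 0.0000 0.0000

Δt=0.05625, u=1.05757, d=0.94557, q=0.52779, disc=e^(-rΔt)=0.99534
k=8 terminal: V=max(K-S,0) → 32.0563 27.0786 21.5112 15.2844 8.3200 0.5307 0.0000 0.0000 0.0000
k=7: j=0 S=44.4429 intr=29.6371 cont=29.2920 V=29.6371[EX]; j=1 S=49.7072 intr=24.3728 cont=24.0277 V=24.3728[EX]; j=2 S=55.5951 intr=18.4849 cont=18.1399 V=18.4849[EX]; j=3 S=62.1804 intr=11.8996 cont=11.5546 V=11.8996[EX]; j=4 S=69.5457 intr=4.5343 cont=4.1892 V=4.5343[EX]; j=5 S=77.7835 intr=0.0000 cont=0.2494 V=0.2494[hold]; j=6 S=86.9970 intr=0.0000 cont=0.0000 V=0.0000[hold]; j=7 S=97.3018 intr=0.0000 cont=0.0000 V=0.0000[hold]  S*(7)=69.5457
k=6: j=0 S=47.0014 intr=27.0786 cont=26.7335 V=27.0786[EX]; j=1 S=52.5688 intr=21.5112 cont=21.1662 V=21.5112[EX]; j=2 S=58.7956 intr=15.2844 cont=14.9393 V=15.2844[EX]; j=3 S=65.7600 intr=8.3200 cont=7.9749 V=8.3200[EX]; j=4 S=73.5493 intr=0.5307 cont=2.2622 V=2.2622[hold]; j=5 S=82.2613 intr=0.0000 cont=0.1172 V=0.1172[hold]; j=6 S=92.0052 intr=0.0000 cont=0.0000 V=0.0000[hold]  S*(6)=65.7600
k=5: j=0 S=49.7072 intr=24.3728 cont=24.0277 V=24.3728[EX]; j=1 S=55.5951 intr=18.4849 cont=18.1399 V=18.4849[EX]; j=2 S=62.1804 intr=11.8996 cont=11.5546 V=11.8996[EX]; j=3 S=69.5457 intr=4.5343 cont=5.0989 V=5.0989[hold]; j=4 S=77.7835 intr=0.0000 cont=1.1248 V=1.1248[hold]; j=5 S=86.9970 intr=0.0000 cont=0.0551 V=0.0551[hold]  S*(5)=62.1804
k=4: j=0 S=52.5688 intr=21.5112 cont=21.1662 V=21.5112[EX]; j=1 S=58.7956 intr=15.2844 cont=14.9393 V=15.2844[EX]; j=2 S=65.7600 intr=8.3200 cont=8.2715 V=8.3200[EX]; j=3 S=73.5493 intr=0.5307 cont=2.9874 V=2.9874[hold]; j=4 S=82.2613 intr=0.0000 cont=0.5576 V=0.5576[hold]  S*(4)=65.7600
k=3: j=0 S=55.5951 intr=18.4849 cont=18.1399 V=18.4849[EX]; j=1 S=62.1804 intr=11.8996 cont=11.5546 V=11.8996[EX]; j=2 S=69.5457 intr=4.5343 cont=5.4799 V=5.4799[hold]; j=3 S=77.7835 intr=0.0000 cont=1.6971 V=1.6971[hold]  S*(3)=62.1804
k=2: j=0 S=58.7956 intr=15.2844 cont=14.9393 V=15.2844[EX]; j=1 S=65.7600 intr=8.3200 cont=8.4717 V=8.4717[hold]; j=2 S=73.5493 intr=0.5307 cont=3.4671 V=3.4671[hold]  S*(2)=58.7956
k=1: j=0 S=62.1804 intr=11.8996 cont=11.6343 V=11.8996[EX]; j=1 S=69.5457 intr=4.5343 cont=5.8031 V=5.8031[hold]  S*(1)=62.1804
k=0: j=0 S=65.7600 intr=8.3200 cont=8.6415 V=8.6415[hold]  S*(0)=-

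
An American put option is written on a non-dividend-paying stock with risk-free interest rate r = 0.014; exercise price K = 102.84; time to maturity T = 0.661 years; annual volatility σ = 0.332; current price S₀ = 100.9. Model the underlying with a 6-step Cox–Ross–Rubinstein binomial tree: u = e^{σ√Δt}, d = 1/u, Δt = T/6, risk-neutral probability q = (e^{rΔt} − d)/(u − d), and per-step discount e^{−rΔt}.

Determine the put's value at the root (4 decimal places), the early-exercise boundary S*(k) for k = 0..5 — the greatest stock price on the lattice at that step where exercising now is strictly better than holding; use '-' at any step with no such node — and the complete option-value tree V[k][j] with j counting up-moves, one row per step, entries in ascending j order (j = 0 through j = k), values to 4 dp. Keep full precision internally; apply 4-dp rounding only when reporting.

price = 11.3806
boundary = - - - 72.4969 80.9425 90.3720
tree:
11.3806
16.4050 5.9625
22.8142 9.4998 2.1415
30.3431 14.7140 3.8696 0.2724
37.9075 21.8975 6.9627 0.5240 0.0000
44.6826 30.3431 12.4680 1.0083 0.0000 0.0000
50.7508 37.9075 21.8975 1.9400 0.0000 0.0000 0.0000

params: Δt=0.11017 u=1.11650 d=0.89566 q=0.47947 e^(-rΔt)=0.99846
t_6 payoffs: 50.7508 37.9075 21.8975 1.9400 0.0000 0.0000 0.0000
t_5: node(5,0) S=58.1574 payoff=44.6826 vs cont=44.5241 → 44.6826 [stop]  node(5,1) S=72.4969 payoff=30.3431 vs cont=30.1846 → 30.3431 [stop]  node(5,2) S=90.3720 payoff=12.4680 vs cont=12.3095 → 12.4680 [stop]  node(5,3) S=112.6545 payoff=0.0000 vs cont=1.0083 → 1.0083 [wait]  node(5,4) S=140.4310 payoff=0.0000 vs cont=0.0000 → 0.0000 [wait]  node(5,5) S=175.0561 payoff=0.0000 vs cont=0.0000 → 0.0000 [wait]  ⇒ S*(5)=90.3720
t_4: node(4,0) S=64.9325 payoff=37.9075 vs cont=37.7490 → 37.9075 [stop]  node(4,1) S=80.9425 payoff=21.8975 vs cont=21.7390 → 21.8975 [stop]  node(4,2) S=100.9000 payoff=1.9400 vs cont=6.9627 → 6.9627 [wait]  node(4,3) S=125.7783 payoff=0.0000 vs cont=0.5240 → 0.5240 [wait]  node(4,4) S=156.7906 payoff=0.0000 vs cont=0.0000 → 0.0000 [wait]  ⇒ S*(4)=80.9425
t_3: node(3,0) S=72.4969 payoff=30.3431 vs cont=30.1846 → 30.3431 [stop]  node(3,1) S=90.3720 payoff=12.4680 vs cont=14.7140 → 14.7140 [wait]  node(3,2) S=112.6545 payoff=0.0000 vs cont=3.8696 → 3.8696 [wait]  node(3,3) S=140.4310 payoff=0.0000 vs cont=0.2724 → 0.2724 [wait]  ⇒ S*(3)=72.4969
t_2: node(2,0) S=80.9425 payoff=21.8975 vs cont=22.8142 → 22.8142 [wait]  node(2,1) S=100.9000 payoff=1.9400 vs cont=9.4998 → 9.4998 [wait]  node(2,2) S=125.7783 payoff=0.0000 vs cont=2.1415 → 2.1415 [wait]  ⇒ S*(2)=-
t_1: node(1,0) S=90.3720 payoff=12.4680 vs cont=16.4050 → 16.4050 [wait]  node(1,1) S=112.6545 payoff=0.0000 vs cont=5.9625 → 5.9625 [wait]  ⇒ S*(1)=-
t_0: node(0,0) S=100.9000 payoff=1.9400 vs cont=11.3806 → 11.3806 [wait]  ⇒ S*(0)=-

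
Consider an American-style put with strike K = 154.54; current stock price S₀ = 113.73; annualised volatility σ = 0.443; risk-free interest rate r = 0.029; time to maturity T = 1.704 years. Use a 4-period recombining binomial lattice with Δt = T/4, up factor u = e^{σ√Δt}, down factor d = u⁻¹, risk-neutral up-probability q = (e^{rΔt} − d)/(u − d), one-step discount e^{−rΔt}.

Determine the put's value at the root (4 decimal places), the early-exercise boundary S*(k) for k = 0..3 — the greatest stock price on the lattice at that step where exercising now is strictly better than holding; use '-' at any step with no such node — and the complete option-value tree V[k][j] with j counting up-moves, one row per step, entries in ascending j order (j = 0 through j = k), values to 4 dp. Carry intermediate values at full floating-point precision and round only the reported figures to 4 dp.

Δt=0.42600, u=1.33528, d=0.74891, q=0.44941, disc=e^(-rΔt)=0.98772
k=4 terminal: V=max(K-S,0) → 118.7644 90.7532 40.8100 0.0000 0.0000
k=3: j=0 S=47.7704 intr=106.7696 cont=104.8721 V=106.7696[EX]; j=1 S=85.1732 intr=69.3668 cont=67.4693 V=69.3668[EX]; j=2 S=151.8613 intr=2.6787 cont=22.1936 V=22.1936[hold]; j=3 S=270.7641 intr=0.0000 cont=0.0000 V=0.0000[hold]  S*(3)=85.1732
k=2: j=0 S=63.7868 intr=90.7532 cont=88.8557 V=90.7532[EX]; j=1 S=113.7300 intr=40.8100 cont=47.5751 V=47.5751[hold]; j=2 S=202.7772 intr=0.0000 cont=12.0694 V=12.0694[hold]  S*(2)=63.7868
k=1: j=0 S=85.1732 intr=69.3668 cont=70.4723 V=70.4723[hold]; j=1 S=151.8613 intr=2.6787 cont=31.2302 V=31.2302[hold]  S*(1)=-
k=0: j=0 S=113.7300 intr=40.8100 cont=52.1877 V=52.1877[hold]  S*(0)=-

price = 52.1877
boundary = - - 63.7868 85.1732
tree:
52.1877
70.4723 31.2302
90.7532 47.5751 12.0694
106.7696 69.3668 22.1936 0.0000
118.7644 90.7532 40.8100 0.0000 0.0000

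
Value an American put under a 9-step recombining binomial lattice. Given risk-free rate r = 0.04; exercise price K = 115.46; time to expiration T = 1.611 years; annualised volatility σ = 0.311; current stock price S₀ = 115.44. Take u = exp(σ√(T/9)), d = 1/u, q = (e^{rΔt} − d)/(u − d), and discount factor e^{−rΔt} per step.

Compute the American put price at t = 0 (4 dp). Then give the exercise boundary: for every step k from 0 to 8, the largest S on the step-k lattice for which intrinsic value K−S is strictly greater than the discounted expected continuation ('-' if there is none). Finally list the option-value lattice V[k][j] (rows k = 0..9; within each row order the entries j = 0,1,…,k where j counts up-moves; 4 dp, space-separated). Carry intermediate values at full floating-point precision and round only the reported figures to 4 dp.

price = 15.3512
boundary = - - - 77.7901 68.1993 77.7901 68.1993 77.7901 88.7295
tree:
15.3512
21.3366 9.4528
28.8091 14.0044 4.9351
37.6699 20.1654 7.9068 1.9676
47.2607 28.0912 12.3525 3.4750 0.4544
55.6690 37.6699 18.7030 6.0371 0.9052 0.0000
63.0406 47.2607 27.2215 10.2627 1.8032 0.0000 0.0000
69.5034 55.6690 37.6699 16.9311 3.5919 0.0000 0.0000 0.0000
75.1694 63.0406 47.2607 26.7305 7.1550 0.0000 0.0000 0.0000 0.0000
80.1368 69.5034 55.6690 37.6699 14.2526 0.0000 0.0000 0.0000 0.0000 0.0000

params: Δt=0.17900 u=1.14063 d=0.87671 q=0.49438 e^(-rΔt)=0.99287
t_9 payoffs: 80.1368 69.5034 55.6690 37.6699 14.2526 0.0000 0.0000 0.0000 0.0000 0.0000
t_8: node(8,0) S=40.2906 payoff=75.1694 vs cont=74.3457 → 75.1694 [stop]  node(8,1) S=52.4194 payoff=63.0406 vs cont=62.2169 → 63.0406 [stop]  node(8,2) S=68.1993 payoff=47.2607 vs cont=46.4369 → 47.2607 [stop]  node(8,3) S=88.7295 payoff=26.7305 vs cont=25.9067 → 26.7305 [stop]  node(8,4) S=115.4400 payoff=0.0200 vs cont=7.1550 → 7.1550 [wait]  node(8,5) S=150.1912 payoff=0.0000 vs cont=0.0000 → 0.0000 [wait]  node(8,6) S=195.4036 payoff=0.0000 vs cont=0.0000 → 0.0000 [wait]  node(8,7) S=254.2265 payoff=0.0000 vs cont=0.0000 → 0.0000 [wait]  node(8,8) S=330.7569 payoff=0.0000 vs cont=0.0000 → 0.0000 [wait]  ⇒ S*(8)=88.7295
t_7: node(7,0) S=45.9566 payoff=69.5034 vs cont=68.6797 → 69.5034 [stop]  node(7,1) S=59.7910 payoff=55.6690 vs cont=54.8452 → 55.6690 [stop]  node(7,2) S=77.7901 payoff=37.6699 vs cont=36.8462 → 37.6699 [stop]  node(7,3) S=101.2074 payoff=14.2526 vs cont=16.9311 → 16.9311 [wait]  node(7,4) S=131.6741 payoff=0.0000 vs cont=3.5919 → 3.5919 [wait]  node(7,5) S=171.3123 payoff=0.0000 vs cont=0.0000 → 0.0000 [wait]  node(7,6) S=222.8829 payoff=0.0000 vs cont=0.0000 → 0.0000 [wait]  node(7,7) S=289.9779 payoff=0.0000 vs cont=0.0000 → 0.0000 [wait]  ⇒ S*(7)=77.7901
t_6: node(6,0) S=52.4194 payoff=63.0406 vs cont=62.2169 → 63.0406 [stop]  node(6,1) S=68.1993 payoff=47.2607 vs cont=46.4369 → 47.2607 [stop]  node(6,2) S=88.7295 payoff=26.7305 vs cont=27.2215 → 27.2215 [wait]  node(6,3) S=115.4400 payoff=0.0200 vs cont=10.2627 → 10.2627 [wait]  node(6,4) S=150.1912 payoff=0.0000 vs cont=1.8032 → 1.8032 [wait]  node(6,5) S=195.4036 payoff=0.0000 vs cont=0.0000 → 0.0000 [wait]  node(6,6) S=254.2265 payoff=0.0000 vs cont=0.0000 → 0.0000 [wait]  ⇒ S*(6)=68.1993
t_5: node(5,0) S=59.7910 payoff=55.6690 vs cont=54.8452 → 55.6690 [stop]  node(5,1) S=77.7901 payoff=37.6699 vs cont=37.0872 → 37.6699 [stop]  node(5,2) S=101.2074 payoff=14.2526 vs cont=18.7030 → 18.7030 [wait]  node(5,3) S=131.6741 payoff=0.0000 vs cont=6.0371 → 6.0371 [wait]  node(5,4) S=171.3123 payoff=0.0000 vs cont=0.9052 → 0.9052 [wait]  node(5,5) S=222.8829 payoff=0.0000 vs cont=0.0000 → 0.0000 [wait]  ⇒ S*(5)=77.7901
t_4: node(4,0) S=68.1993 payoff=47.2607 vs cont=46.4369 → 47.2607 [stop]  node(4,1) S=88.7295 payoff=26.7305 vs cont=28.0912 → 28.0912 [wait]  node(4,2) S=115.4400 payoff=0.0200 vs cont=12.3525 → 12.3525 [wait]  node(4,3) S=150.1912 payoff=0.0000 vs cont=3.4750 → 3.4750 [wait]  node(4,4) S=195.4036 payoff=0.0000 vs cont=0.4544 → 0.4544 [wait]  ⇒ S*(4)=68.1993
t_3: node(3,0) S=77.7901 payoff=37.6699 vs cont=37.5141 → 37.6699 [stop]  node(3,1) S=101.2074 payoff=14.2526 vs cont=20.1654 → 20.1654 [wait]  node(3,2) S=131.6741 payoff=0.0000 vs cont=7.9068 → 7.9068 [wait]  node(3,3) S=171.3123 payoff=0.0000 vs cont=1.9676 → 1.9676 [wait]  ⇒ S*(3)=77.7901
t_2: node(2,0) S=88.7295 payoff=26.7305 vs cont=28.8091 → 28.8091 [wait]  node(2,1) S=115.4400 payoff=0.0200 vs cont=14.0044 → 14.0044 [wait]  node(2,2) S=150.1912 payoff=0.0000 vs cont=4.9351 → 4.9351 [wait]  ⇒ S*(2)=-
t_1: node(1,0) S=101.2074 payoff=14.2526 vs cont=21.3366 → 21.3366 [wait]  node(1,1) S=131.6741 payoff=0.0000 vs cont=9.4528 → 9.4528 [wait]  ⇒ S*(1)=-
t_0: node(0,0) S=115.4400 payoff=0.0200 vs cont=15.3512 → 15.3512 [wait]  ⇒ S*(0)=-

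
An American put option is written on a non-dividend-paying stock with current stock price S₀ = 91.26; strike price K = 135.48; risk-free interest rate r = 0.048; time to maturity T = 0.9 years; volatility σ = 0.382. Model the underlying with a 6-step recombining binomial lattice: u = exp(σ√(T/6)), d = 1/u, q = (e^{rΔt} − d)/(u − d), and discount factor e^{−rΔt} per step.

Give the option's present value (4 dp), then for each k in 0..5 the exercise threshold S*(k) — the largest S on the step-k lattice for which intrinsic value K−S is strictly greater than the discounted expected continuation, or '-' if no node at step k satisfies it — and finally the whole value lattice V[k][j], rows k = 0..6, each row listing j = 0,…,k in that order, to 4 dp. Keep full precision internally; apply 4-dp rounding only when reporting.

params: Δt=0.15000 u=1.15945 d=0.86248 q=0.48741 e^(-rΔt)=0.99283
t_6 payoffs: 97.9168 84.9827 67.5949 44.2200 12.7964 0.0000 0.0000
t_5: node(5,0) S=43.5527 payoff=91.9273 vs cont=90.9553 → 91.9273 [stop]  node(5,1) S=58.5493 payoff=76.9307 vs cont=75.9588 → 76.9307 [stop]  node(5,2) S=78.7096 payoff=56.7704 vs cont=55.7985 → 56.7704 [stop]  node(5,3) S=105.8116 payoff=29.6684 vs cont=28.6964 → 29.6684 [stop]  node(5,4) S=142.2458 payoff=0.0000 vs cont=6.5122 → 6.5122 [wait]  node(5,5) S=191.2253 payoff=0.0000 vs cont=0.0000 → 0.0000 [wait]  ⇒ S*(5)=105.8116
t_4: node(4,0) S=50.4973 payoff=84.9827 vs cont=84.0107 → 84.9827 [stop]  node(4,1) S=67.8851 payoff=67.5949 vs cont=66.6229 → 67.5949 [stop]  node(4,2) S=91.2600 payoff=44.2200 vs cont=43.2480 → 44.2200 [stop]  node(4,3) S=122.6836 payoff=12.7964 vs cont=18.2499 → 18.2499 [wait]  node(4,4) S=164.9272 payoff=0.0000 vs cont=3.3141 → 3.3141 [wait]  ⇒ S*(4)=91.2600
t_3: node(3,0) S=58.5493 payoff=76.9307 vs cont=75.9588 → 76.9307 [stop]  node(3,1) S=78.7096 payoff=56.7704 vs cont=55.7985 → 56.7704 [stop]  node(3,2) S=105.8116 payoff=29.6684 vs cont=31.3354 → 31.3354 [wait]  node(3,3) S=142.2458 payoff=0.0000 vs cont=10.8913 → 10.8913 [wait]  ⇒ S*(3)=78.7096
t_2: node(2,0) S=67.8851 payoff=67.5949 vs cont=66.6229 → 67.5949 [stop]  node(2,1) S=91.2600 payoff=44.2200 vs cont=44.0548 → 44.2200 [stop]  node(2,2) S=122.6836 payoff=12.7964 vs cont=21.2174 → 21.2174 [wait]  ⇒ S*(2)=91.2600
t_1: node(1,0) S=78.7096 payoff=56.7704 vs cont=55.7985 → 56.7704 [stop]  node(1,1) S=105.8116 payoff=29.6684 vs cont=32.7715 → 32.7715 [wait]  ⇒ S*(1)=78.7096
t_0: node(0,0) S=91.2600 payoff=44.2200 vs cont=44.7497 → 44.7497 [wait]  ⇒ S*(0)=-

price = 44.7497
boundary = - 78.7096 91.2600 78.7096 91.2600 105.8116
tree:
44.7497
56.7704 32.7715
67.5949 44.2200 21.2174
76.9307 56.7704 31.3354 10.8913
84.9827 67.5949 44.2200 18.2499 3.3141
91.9273 76.9307 56.7704 29.6684 6.5122 0.0000
97.9168 84.9827 67.5949 44.2200 12.7964 0.0000 0.0000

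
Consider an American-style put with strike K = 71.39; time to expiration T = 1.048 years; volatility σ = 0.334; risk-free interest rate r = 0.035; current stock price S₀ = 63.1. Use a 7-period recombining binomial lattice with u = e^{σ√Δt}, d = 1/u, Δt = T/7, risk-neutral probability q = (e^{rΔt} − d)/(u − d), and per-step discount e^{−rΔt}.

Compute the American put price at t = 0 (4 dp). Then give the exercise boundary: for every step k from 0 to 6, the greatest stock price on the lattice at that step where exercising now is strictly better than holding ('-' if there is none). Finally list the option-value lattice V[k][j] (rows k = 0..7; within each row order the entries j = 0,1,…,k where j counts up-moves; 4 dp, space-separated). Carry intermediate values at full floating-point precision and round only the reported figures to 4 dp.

price = 12.3949
boundary = - - 48.7279 42.8205 48.7279 55.4503 63.1000
tree:
12.3949
17.0830 7.6099
22.6621 11.4136 3.7011
28.5695 16.4784 6.2228 1.0953
33.7607 22.6621 10.1681 2.1505 0.0000
38.3226 28.5695 15.9397 4.2222 0.0000 0.0000
42.3314 33.7607 22.6621 8.2900 0.0000 0.0000 0.0000
45.8542 38.3226 28.5695 15.9397 0.0000 0.0000 0.0000 0.0000

Δt=0.14971, u=1.13796, d=0.87877, q=0.48801, disc=e^(-rΔt)=0.99477
k=7 terminal: V=max(K-S,0) → 45.8542 38.3226 28.5695 15.9397 0.0000 0.0000 0.0000 0.0000
k=6: j=0 S=29.0586 intr=42.3314 cont=41.9583 V=42.3314[EX]; j=1 S=37.6293 intr=33.7607 cont=33.3876 V=33.7607[EX]; j=2 S=48.7279 intr=22.6621 cont=22.2890 V=22.6621[EX]; j=3 S=63.1000 intr=8.2900 cont=8.1184 V=8.2900[EX]; j=4 S=81.7111 intr=0.0000 cont=0.0000 V=0.0000[hold]; j=5 S=105.8114 intr=0.0000 cont=0.0000 V=0.0000[hold]; j=6 S=137.0200 intr=0.0000 cont=0.0000 V=0.0000[hold]  S*(6)=63.1000
k=5: j=0 S=33.0674 intr=38.3226 cont=37.9495 V=38.3226[EX]; j=1 S=42.8205 intr=28.5695 cont=28.1964 V=28.5695[EX]; j=2 S=55.4503 intr=15.9397 cont=15.5666 V=15.9397[EX]; j=3 S=71.8051 intr=0.0000 cont=4.2222 V=4.2222[hold]; j=4 S=92.9837 intr=0.0000 cont=0.0000 V=0.0000[hold]; j=5 S=120.4088 intr=0.0000 cont=0.0000 V=0.0000[hold]  S*(5)=55.4503
k=4: j=0 S=37.6293 intr=33.7607 cont=33.3876 V=33.7607[EX]; j=1 S=48.7279 intr=22.6621 cont=22.2890 V=22.6621[EX]; j=2 S=63.1000 intr=8.2900 cont=10.1681 V=10.1681[hold]; j=3 S=81.7111 intr=0.0000 cont=2.1505 V=2.1505[hold]; j=4 S=105.8114 intr=0.0000 cont=0.0000 V=0.0000[hold]  S*(4)=48.7279
k=3: j=0 S=42.8205 intr=28.5695 cont=28.1964 V=28.5695[EX]; j=1 S=55.4503 intr=15.9397 cont=16.4784 V=16.4784[hold]; j=2 S=71.8051 intr=0.0000 cont=6.2228 V=6.2228[hold]; j=3 S=92.9837 intr=0.0000 cont=1.0953 V=1.0953[hold]  S*(3)=42.8205
k=2: j=0 S=48.7279 intr=22.6621 cont=22.5505 V=22.6621[EX]; j=1 S=63.1000 intr=8.2900 cont=11.4136 V=11.4136[hold]; j=2 S=81.7111 intr=0.0000 cont=3.7011 V=3.7011[hold]  S*(2)=48.7279
k=1: j=0 S=55.4503 intr=15.9397 cont=17.0830 V=17.0830[hold]; j=1 S=71.8051 intr=0.0000 cont=7.6099 V=7.6099[hold]  S*(1)=-
k=0: j=0 S=63.1000 intr=8.2900 cont=12.3949 V=12.3949[hold]  S*(0)=-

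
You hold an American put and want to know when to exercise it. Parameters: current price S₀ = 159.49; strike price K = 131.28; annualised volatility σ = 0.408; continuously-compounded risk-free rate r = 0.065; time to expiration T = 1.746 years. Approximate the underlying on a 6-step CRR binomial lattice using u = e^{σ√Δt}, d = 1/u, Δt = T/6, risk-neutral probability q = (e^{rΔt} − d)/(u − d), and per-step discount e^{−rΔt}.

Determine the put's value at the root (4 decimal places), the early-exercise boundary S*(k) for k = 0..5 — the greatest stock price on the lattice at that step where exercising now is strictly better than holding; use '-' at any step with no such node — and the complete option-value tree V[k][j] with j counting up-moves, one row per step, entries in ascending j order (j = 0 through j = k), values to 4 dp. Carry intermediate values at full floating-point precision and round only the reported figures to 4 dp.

price = 14.4110
boundary = - - - 82.4096 66.1291 82.4096
tree:
14.4110
22.4086 6.5915
33.7550 11.3915 1.8177
48.8704 19.2308 3.6197 0.0000
65.1509 31.4182 7.2079 0.0000 0.0000
78.2151 48.8704 14.3533 0.0000 0.0000 0.0000
88.6984 65.1509 28.5818 0.0000 0.0000 0.0000 0.0000

Δt=0.29100, u=1.24619, d=0.80244, q=0.48823, disc=e^(-rΔt)=0.98126
k=6 terminal: V=max(K-S,0) → 88.6984 65.1509 28.5818 0.0000 0.0000 0.0000 0.0000
k=5: j=0 S=53.0649 intr=78.2151 cont=75.7553 V=78.2151[EX]; j=1 S=82.4096 intr=48.8704 cont=46.4106 V=48.8704[EX]; j=2 S=127.9818 intr=3.2982 cont=14.3533 V=14.3533[hold]; j=3 S=198.7553 intr=0.0000 cont=0.0000 V=0.0000[hold]; j=4 S=308.6663 intr=0.0000 cont=0.0000 V=0.0000[hold]; j=5 S=479.3578 intr=0.0000 cont=0.0000 V=0.0000[hold]  S*(5)=82.4096
k=4: j=0 S=66.1291 intr=65.1509 cont=62.6911 V=65.1509[EX]; j=1 S=102.6982 intr=28.5818 cont=31.4182 V=31.4182[hold]; j=2 S=159.4900 intr=0.0000 cont=7.2079 V=7.2079[hold]; j=3 S=247.6874 intr=0.0000 cont=0.0000 V=0.0000[hold]; j=4 S=384.6578 intr=0.0000 cont=0.0000 V=0.0000[hold]  S*(4)=66.1291
k=3: j=0 S=82.4096 intr=48.8704 cont=47.7695 V=48.8704[EX]; j=1 S=127.9818 intr=3.2982 cont=19.2308 V=19.2308[hold]; j=2 S=198.7553 intr=0.0000 cont=3.6197 V=3.6197[hold]; j=3 S=308.6663 intr=0.0000 cont=0.0000 V=0.0000[hold]  S*(3)=82.4096
k=2: j=0 S=102.6982 intr=28.5818 cont=33.7550 V=33.7550[hold]; j=1 S=159.4900 intr=0.0000 cont=11.3915 V=11.3915[hold]; j=2 S=247.6874 intr=0.0000 cont=1.8177 V=1.8177[hold]  S*(2)=-
k=1: j=0 S=127.9818 intr=3.2982 cont=22.4086 V=22.4086[hold]; j=1 S=198.7553 intr=0.0000 cont=6.5915 V=6.5915[hold]  S*(1)=-
k=0: j=0 S=159.4900 intr=0.0000 cont=14.4110 V=14.4110[hold]  S*(0)=-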